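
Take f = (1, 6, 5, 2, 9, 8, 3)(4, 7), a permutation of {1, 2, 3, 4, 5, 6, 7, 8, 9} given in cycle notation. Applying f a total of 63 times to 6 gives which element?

6 lies in the 7-cycle (1, 6, 5, 2, 9, 8, 3).
Since the cycle has length 7, f^63 acts on it the same as f^0 (63 mod 7 = 0).
So f^63(6) = 6.

6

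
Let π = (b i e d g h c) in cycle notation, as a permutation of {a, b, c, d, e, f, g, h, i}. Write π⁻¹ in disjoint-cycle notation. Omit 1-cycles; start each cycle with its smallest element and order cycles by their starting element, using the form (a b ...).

(b c h g d e i)

Inverting a permutation written in cycle notation just reverses the order within every cycle.
Reversing each cycle of π and rotating so the smallest element leads gives (b c h g d e i).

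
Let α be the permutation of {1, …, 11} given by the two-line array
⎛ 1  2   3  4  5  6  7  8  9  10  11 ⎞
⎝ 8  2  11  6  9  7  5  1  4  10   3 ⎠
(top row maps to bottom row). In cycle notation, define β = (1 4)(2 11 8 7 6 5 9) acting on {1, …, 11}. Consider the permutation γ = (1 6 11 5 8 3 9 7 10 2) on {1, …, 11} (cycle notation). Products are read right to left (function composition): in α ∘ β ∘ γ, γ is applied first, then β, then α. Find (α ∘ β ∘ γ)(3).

Chase 3: γ(3) = 9; β(9) = 2; α(2) = 2. Hence (α ∘ β ∘ γ)(3) = 2.

2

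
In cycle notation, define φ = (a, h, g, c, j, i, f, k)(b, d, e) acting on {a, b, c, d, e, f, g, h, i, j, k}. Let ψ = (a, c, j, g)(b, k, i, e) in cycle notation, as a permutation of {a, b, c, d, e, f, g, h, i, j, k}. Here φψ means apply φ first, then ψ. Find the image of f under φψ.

(φψ)(f) = ψ(φ(f)). φ(f) = k, then ψ(k) = i. So (φψ)(f) = i.

i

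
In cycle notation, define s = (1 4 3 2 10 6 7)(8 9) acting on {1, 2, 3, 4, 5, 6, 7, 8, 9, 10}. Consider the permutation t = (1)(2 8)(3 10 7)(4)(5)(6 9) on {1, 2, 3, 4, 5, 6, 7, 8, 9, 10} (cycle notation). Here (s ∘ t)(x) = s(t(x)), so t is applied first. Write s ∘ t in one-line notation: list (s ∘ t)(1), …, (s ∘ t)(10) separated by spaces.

4 9 6 3 5 8 2 10 7 1

For each element, apply t then s: 1 → 1 → 4; 2 → 8 → 9; 3 → 10 → 6; 4 → 4 → 3; 5 → 5 → 5; 6 → 9 → 8; 7 → 3 → 2; 8 → 2 → 10; 9 → 6 → 7; 10 → 7 → 1.
Collecting the images, s ∘ t = [4 9 6 3 5 8 2 10 7 1].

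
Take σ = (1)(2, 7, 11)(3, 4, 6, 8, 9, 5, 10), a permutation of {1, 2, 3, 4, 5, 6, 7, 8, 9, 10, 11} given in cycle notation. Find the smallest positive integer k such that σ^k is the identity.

The disjoint cycles have lengths 7, 3, 1.
The order of σ is the least common multiple of its cycle lengths: lcm(7, 3) = 21.

21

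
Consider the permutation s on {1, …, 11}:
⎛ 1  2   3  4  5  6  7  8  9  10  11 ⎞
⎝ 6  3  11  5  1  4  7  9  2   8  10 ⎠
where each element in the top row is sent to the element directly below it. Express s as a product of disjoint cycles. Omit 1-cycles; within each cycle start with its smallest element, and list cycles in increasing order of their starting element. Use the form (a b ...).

From 1: 1 → 6 → 4 → 5 → 1, closing the cycle (1 6 4 5).
Repeating from the next unused element and collecting all non-trivial cycles gives (1 6 4 5)(2 3 11 10 8 9).

(1 6 4 5)(2 3 11 10 8 9)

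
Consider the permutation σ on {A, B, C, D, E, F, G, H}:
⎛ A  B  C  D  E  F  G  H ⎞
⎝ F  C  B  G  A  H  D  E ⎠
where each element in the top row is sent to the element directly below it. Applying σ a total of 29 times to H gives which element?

E

Tracing H → E → … returns to H after 4 steps, so H lies in a 4-cycle (A, F, H, E).
Since the cycle has length 4, σ^29 acts on it the same as σ^1 (29 mod 4 = 1).
Advancing 1 step from H: H → E.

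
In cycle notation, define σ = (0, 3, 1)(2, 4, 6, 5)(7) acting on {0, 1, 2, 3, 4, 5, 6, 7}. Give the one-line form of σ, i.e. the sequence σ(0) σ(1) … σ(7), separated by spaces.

Image by image: 0↦3, 1↦0, 2↦4, 3↦1, 4↦6, 5↦2, 6↦5, 7↦7.
So the one-line form is 3 0 4 1 6 2 5 7.

3 0 4 1 6 2 5 7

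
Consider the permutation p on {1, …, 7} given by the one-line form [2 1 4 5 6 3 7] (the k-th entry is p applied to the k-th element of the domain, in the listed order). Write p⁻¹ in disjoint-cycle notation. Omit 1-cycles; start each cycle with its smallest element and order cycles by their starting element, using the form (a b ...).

The cycle decomposition of p is (1 2)(3 4 5 6).
The inverse reverses every cycle; in canonical form, p⁻¹ = (1 2)(3 6 5 4).

(1 2)(3 6 5 4)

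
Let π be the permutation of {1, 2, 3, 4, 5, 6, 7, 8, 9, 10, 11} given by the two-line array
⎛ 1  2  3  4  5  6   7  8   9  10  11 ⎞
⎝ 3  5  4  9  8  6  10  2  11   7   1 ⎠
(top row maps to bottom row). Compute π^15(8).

Tracing 8 → 2 → … returns to 8 after 3 steps, so 8 lies in a 3-cycle (2, 5, 8).
Since the cycle has length 3, π^15 acts on it the same as π^0 (15 mod 3 = 0).
So π^15(8) = 8.

8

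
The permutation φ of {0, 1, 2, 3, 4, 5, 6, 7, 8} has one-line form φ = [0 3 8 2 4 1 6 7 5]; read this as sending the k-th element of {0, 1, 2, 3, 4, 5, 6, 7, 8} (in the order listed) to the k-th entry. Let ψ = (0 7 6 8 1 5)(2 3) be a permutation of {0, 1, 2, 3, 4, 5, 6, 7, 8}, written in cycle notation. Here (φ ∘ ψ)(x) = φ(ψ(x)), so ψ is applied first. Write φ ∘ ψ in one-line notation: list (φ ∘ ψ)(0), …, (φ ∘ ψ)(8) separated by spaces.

(φ ∘ ψ)(x) = φ(ψ(x)). Computing each image: φ(ψ(0)) = φ(7) = 7, φ(ψ(1)) = φ(5) = 1, φ(ψ(2)) = φ(3) = 2, φ(ψ(3)) = φ(2) = 8, φ(ψ(4)) = φ(4) = 4, φ(ψ(5)) = φ(0) = 0, φ(ψ(6)) = φ(8) = 5, φ(ψ(7)) = φ(6) = 6, φ(ψ(8)) = φ(1) = 3.
Hence φ ∘ ψ = [7 1 2 8 4 0 5 6 3].

7 1 2 8 4 0 5 6 3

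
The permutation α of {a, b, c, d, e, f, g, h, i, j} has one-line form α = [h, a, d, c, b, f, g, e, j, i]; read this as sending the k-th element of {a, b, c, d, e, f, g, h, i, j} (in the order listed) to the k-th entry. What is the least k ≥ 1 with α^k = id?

The disjoint-cycle form of α has cycle lengths 4, 2, 2, 1, 1.
Since disjoint cycles commute, ord(α) = lcm(4, 2, 2) = 4.

4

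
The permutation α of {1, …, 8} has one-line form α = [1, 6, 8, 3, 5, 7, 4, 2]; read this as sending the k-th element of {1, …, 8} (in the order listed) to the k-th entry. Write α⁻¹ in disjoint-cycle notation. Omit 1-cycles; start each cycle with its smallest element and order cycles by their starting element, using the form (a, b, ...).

The cycle decomposition of α is (2, 6, 7, 4, 3, 8).
The inverse reverses every cycle; in canonical form, α⁻¹ = (2, 8, 3, 4, 7, 6).

(2, 8, 3, 4, 7, 6)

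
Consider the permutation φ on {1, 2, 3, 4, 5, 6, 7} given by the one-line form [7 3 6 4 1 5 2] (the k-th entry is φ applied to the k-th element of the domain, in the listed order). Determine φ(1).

1 is element number 1 of the domain, and entry number 1 of the one-line form is 7, so φ(1) = 7.

7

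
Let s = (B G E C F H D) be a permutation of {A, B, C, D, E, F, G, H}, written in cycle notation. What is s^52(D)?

D lies in the 7-cycle (B G E C F H D).
On a 7-cycle, s^7 is the identity, so s^52 = s^3 there (52 ≡ 3 mod 7).
Stepping 3 places around the cycle: D → B → G → E.

E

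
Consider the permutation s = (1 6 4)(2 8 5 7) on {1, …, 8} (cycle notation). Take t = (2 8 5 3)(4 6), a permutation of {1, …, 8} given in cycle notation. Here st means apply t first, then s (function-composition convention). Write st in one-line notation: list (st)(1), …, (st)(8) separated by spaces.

6 5 8 4 3 1 2 7

For each element, apply t then s: 1 → 1 → 6; 2 → 8 → 5; 3 → 2 → 8; 4 → 6 → 4; 5 → 3 → 3; 6 → 4 → 1; 7 → 7 → 2; 8 → 5 → 7.
Collecting the images, st = [6 5 8 4 3 1 2 7].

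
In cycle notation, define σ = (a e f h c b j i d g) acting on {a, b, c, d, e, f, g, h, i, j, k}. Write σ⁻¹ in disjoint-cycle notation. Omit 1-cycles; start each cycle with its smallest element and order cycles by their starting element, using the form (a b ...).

If σ sends a → b within a cycle, σ⁻¹ sends b → a; equivalently, reverse each cycle.
After reversing and putting each cycle's least element first, σ⁻¹ = (a g d i j b c h f e).

(a g d i j b c h f e)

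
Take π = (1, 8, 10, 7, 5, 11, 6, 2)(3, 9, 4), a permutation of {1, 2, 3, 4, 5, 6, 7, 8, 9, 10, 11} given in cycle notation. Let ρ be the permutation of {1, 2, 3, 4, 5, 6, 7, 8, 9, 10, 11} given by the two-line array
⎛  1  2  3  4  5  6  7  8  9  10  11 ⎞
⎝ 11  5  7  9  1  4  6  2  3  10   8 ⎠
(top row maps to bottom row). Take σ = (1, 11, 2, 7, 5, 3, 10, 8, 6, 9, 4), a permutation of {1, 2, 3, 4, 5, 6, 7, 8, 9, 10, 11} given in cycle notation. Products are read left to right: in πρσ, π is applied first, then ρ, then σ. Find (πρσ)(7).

11

Apply the permutations in order: π(7) = 5, then ρ(5) = 1, then σ(1) = 11. So (πρσ)(7) = 11.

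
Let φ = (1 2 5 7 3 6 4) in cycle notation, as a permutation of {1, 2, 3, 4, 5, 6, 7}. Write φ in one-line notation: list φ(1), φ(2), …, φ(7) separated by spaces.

2 5 6 1 7 4 3

Reading each image from the cycles: 1↦2, 2↦5, 3↦6, 4↦1, 5↦7, 6↦4, 7↦3.
So the one-line form is 2 5 6 1 7 4 3.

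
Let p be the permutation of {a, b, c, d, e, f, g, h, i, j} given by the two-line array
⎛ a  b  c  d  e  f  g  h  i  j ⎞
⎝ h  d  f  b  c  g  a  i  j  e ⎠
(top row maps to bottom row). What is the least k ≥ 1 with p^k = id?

Writing p as disjoint cycles, the cycle lengths are 8, 2.
The order is lcm(8, 2) = 8.

8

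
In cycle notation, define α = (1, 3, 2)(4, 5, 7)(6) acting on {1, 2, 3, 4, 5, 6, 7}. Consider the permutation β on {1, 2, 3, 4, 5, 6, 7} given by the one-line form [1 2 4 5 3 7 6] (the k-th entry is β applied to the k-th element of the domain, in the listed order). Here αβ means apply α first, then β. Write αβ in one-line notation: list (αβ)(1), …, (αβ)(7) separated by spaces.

Chase each element through α then β: 1 → 3 → 4; 2 → 1 → 1; 3 → 2 → 2; 4 → 5 → 3; 5 → 7 → 6; 6 → 6 → 7; 7 → 4 → 5.
So αβ in one-line form is 4 1 2 3 6 7 5.

4 1 2 3 6 7 5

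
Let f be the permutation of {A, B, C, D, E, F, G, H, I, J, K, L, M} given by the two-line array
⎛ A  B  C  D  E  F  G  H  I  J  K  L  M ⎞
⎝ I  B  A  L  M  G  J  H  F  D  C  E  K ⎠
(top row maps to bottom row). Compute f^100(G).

J

Tracing G → J → … returns to G after 11 steps, so G lies in an 11-cycle (A I F G J D L E M K C).
Powers repeat with period 11 on this cycle, and 100 mod 11 = 1, so f^100(G) = f^1(G).
Advancing 1 step from G: G → J.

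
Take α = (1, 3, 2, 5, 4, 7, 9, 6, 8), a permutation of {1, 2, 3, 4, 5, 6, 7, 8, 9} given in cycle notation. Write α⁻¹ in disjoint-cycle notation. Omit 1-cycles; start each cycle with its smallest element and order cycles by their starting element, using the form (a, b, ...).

If α sends a → b within a cycle, α⁻¹ sends b → a; equivalently, reverse each cycle.
After reversing and putting each cycle's least element first, α⁻¹ = (1, 8, 6, 9, 7, 4, 5, 2, 3).

(1, 8, 6, 9, 7, 4, 5, 2, 3)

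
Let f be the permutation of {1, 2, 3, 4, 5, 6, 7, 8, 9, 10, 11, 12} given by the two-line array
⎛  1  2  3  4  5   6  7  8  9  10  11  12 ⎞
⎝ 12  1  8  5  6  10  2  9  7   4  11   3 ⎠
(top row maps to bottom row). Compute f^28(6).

Tracing 6 → 10 → … returns to 6 after 4 steps, so 6 lies in a 4-cycle (4 5 6 10).
Since the cycle has length 4, f^28 acts on it the same as f^0 (28 mod 4 = 0).
So f^28(6) = 6.

6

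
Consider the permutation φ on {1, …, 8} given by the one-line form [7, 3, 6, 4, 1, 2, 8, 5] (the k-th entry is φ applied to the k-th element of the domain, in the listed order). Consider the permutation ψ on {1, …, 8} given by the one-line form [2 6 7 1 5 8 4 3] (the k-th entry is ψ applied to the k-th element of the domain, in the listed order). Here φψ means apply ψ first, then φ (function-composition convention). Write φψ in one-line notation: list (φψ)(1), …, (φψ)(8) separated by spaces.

3 2 8 7 1 5 4 6

Chase each element through ψ then φ: 1 → 2 → 3; 2 → 6 → 2; 3 → 7 → 8; 4 → 1 → 7; 5 → 5 → 1; 6 → 8 → 5; 7 → 4 → 4; 8 → 3 → 6.
Collecting the images, φψ = [3 2 8 7 1 5 4 6].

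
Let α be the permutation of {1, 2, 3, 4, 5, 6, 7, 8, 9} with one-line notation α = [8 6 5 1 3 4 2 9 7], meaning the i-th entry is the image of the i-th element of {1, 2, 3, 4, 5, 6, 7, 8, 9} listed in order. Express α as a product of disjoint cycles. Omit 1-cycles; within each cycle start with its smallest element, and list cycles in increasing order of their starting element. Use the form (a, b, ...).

Start at 1 and follow images: 1 → 8 → 9 → 7 → 2 → 6 → 4 → 1, giving the cycle (1, 8, 9, 7, 2, 6, 4).
Repeating from the next unused element and collecting all non-trivial cycles gives (1, 8, 9, 7, 2, 6, 4)(3, 5).

(1, 8, 9, 7, 2, 6, 4)(3, 5)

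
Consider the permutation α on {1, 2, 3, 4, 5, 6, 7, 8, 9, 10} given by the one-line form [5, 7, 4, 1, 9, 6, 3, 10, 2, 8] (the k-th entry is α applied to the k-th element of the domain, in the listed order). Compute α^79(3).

1

Tracing 3 → 4 → … returns to 3 after 7 steps, so 3 lies in a 7-cycle (1 5 9 2 7 3 4).
Since the cycle has length 7, α^79 acts on it the same as α^2 (79 mod 7 = 2).
Advancing 2 steps from 3: 3 → 4 → 1.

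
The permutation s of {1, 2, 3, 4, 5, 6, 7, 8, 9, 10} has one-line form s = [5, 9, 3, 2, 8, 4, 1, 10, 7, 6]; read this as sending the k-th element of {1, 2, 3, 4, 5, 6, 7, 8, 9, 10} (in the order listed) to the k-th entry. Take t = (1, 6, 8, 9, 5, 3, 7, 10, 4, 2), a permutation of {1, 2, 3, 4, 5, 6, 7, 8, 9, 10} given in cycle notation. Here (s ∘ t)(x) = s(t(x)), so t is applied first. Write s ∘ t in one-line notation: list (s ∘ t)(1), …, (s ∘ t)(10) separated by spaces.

4 5 1 9 3 10 6 7 8 2

(s ∘ t)(x) = s(t(x)). Computing each image: s(t(1)) = s(6) = 4, s(t(2)) = s(1) = 5, s(t(3)) = s(7) = 1, s(t(4)) = s(2) = 9, s(t(5)) = s(3) = 3, s(t(6)) = s(8) = 10, s(t(7)) = s(10) = 6, s(t(8)) = s(9) = 7, s(t(9)) = s(5) = 8, s(t(10)) = s(4) = 2.
Hence s ∘ t = [4 5 1 9 3 10 6 7 8 2].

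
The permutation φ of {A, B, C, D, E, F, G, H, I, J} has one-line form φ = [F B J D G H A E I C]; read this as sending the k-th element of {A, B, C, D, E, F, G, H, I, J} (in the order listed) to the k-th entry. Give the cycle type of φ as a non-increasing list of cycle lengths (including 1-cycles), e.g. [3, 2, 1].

The disjoint cycles are (A, F, H, E, G)(B)(C, J)(D)(I), with lengths 5, 2, 1, 1, 1 in non-increasing order.

[5, 2, 1, 1, 1]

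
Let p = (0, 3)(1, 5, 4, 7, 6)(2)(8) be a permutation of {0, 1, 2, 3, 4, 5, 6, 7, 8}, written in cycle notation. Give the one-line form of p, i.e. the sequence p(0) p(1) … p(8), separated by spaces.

3 5 2 0 7 4 1 6 8

Each element maps to the next entry in its cycle (wrapping to the front): 0→3, 1→5, 2→2, 3→0, 4→7, 5→4, 6→1, 7→6, 8→8.
So the one-line form is 3 5 2 0 7 4 1 6 8.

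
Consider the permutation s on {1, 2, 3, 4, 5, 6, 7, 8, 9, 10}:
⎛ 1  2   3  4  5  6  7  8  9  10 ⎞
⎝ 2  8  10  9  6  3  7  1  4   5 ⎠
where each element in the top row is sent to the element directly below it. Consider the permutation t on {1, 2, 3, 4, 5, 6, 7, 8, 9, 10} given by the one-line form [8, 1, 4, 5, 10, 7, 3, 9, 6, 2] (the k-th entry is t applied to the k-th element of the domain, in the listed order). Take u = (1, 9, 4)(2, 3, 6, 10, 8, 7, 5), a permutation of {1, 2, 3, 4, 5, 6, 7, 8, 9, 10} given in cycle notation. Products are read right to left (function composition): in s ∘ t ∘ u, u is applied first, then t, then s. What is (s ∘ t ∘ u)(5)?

Apply the permutations in order: u(5) = 2, then t(2) = 1, then s(1) = 2. So (s ∘ t ∘ u)(5) = 2.

2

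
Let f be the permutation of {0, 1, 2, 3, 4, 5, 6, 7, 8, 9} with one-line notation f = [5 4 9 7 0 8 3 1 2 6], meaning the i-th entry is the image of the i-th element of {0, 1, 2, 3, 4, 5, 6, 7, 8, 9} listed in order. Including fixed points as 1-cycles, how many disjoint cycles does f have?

The cycle decomposition is (0 5 8 2 9 6 3 7 1 4), which has 1 cycle (counting 1-cycles).

1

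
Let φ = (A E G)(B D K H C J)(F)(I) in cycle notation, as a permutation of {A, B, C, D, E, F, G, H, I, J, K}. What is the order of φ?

6

The cycle type of φ is (6, 3, 1, 1).
The order of φ is the least common multiple of its cycle lengths: lcm(6, 3) = 6.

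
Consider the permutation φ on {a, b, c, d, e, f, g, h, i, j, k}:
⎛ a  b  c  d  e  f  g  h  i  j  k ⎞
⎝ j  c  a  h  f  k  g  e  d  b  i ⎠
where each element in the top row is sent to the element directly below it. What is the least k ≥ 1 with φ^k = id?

12

The disjoint-cycle form of φ has cycle lengths 6, 4, 1.
Since disjoint cycles commute, ord(φ) = lcm(6, 4) = 12.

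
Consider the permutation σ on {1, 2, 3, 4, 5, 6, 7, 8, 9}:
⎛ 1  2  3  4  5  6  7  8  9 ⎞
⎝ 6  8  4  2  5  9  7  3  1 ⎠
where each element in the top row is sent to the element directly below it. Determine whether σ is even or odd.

In disjoint-cycle form the cycle lengths are 4, 3, 1, 1.
A cycle of length ℓ contributes ℓ−1 transpositions, so σ is a product of 3 + 2 = 5 transpositions — odd.

odd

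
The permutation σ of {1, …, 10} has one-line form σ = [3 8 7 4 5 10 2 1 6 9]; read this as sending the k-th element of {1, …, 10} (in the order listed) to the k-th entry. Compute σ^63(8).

7

Tracing 8 → 1 → … returns to 8 after 5 steps, so 8 lies in a 5-cycle (1, 3, 7, 2, 8).
On a 5-cycle, σ^5 is the identity, so σ^63 = σ^3 there (63 ≡ 3 mod 5).
Stepping 3 places around the cycle: 8 → 1 → 3 → 7.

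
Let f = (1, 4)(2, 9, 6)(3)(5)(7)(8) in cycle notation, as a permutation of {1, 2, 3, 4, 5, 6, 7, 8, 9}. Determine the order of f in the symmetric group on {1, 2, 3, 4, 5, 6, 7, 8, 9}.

The disjoint cycles have lengths 3, 2, 1, 1, 1, 1.
The order of f is the least common multiple of its cycle lengths: lcm(3, 2) = 6.

6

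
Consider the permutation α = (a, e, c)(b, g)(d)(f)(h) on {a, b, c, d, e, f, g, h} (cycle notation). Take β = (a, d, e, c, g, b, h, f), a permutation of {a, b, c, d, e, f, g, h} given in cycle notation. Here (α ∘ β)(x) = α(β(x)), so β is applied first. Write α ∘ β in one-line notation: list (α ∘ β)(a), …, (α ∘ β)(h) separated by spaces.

Chase each element through β then α: a → d → d; b → h → h; c → g → b; d → e → c; e → c → a; f → a → e; g → b → g; h → f → f.
Collecting the images, α ∘ β = [d h b c a e g f].

d h b c a e g f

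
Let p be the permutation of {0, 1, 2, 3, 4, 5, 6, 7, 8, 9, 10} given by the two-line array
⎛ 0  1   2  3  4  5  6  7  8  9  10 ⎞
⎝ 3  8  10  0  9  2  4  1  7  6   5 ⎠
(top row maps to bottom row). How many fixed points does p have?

No element satisfies p(x) = x, so there are 0 fixed points.

0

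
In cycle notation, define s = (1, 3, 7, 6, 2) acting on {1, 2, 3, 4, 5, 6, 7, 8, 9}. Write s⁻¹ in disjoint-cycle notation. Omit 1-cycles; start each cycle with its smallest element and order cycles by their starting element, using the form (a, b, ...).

Inverting a permutation written in cycle notation just reverses the order within every cycle.
Reversing each cycle of s and rotating so the smallest element leads gives (1, 2, 6, 7, 3).

(1, 2, 6, 7, 3)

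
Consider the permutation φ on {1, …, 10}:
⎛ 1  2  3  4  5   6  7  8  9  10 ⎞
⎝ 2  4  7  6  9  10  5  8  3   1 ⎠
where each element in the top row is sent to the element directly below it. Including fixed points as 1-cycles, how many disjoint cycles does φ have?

The cycle decomposition is (1 2 4 6 10)(3 7 5 9)(8), which has 3 cycles (counting 1-cycles).

3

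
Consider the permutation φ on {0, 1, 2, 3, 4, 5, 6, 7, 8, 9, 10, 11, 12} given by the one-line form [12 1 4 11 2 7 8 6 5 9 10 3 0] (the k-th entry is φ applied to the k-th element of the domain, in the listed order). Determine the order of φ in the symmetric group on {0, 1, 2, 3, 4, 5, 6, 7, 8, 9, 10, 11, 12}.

The disjoint-cycle form of φ has cycle lengths 4, 2, 2, 2, 1, 1, 1.
The order of φ is the least common multiple of its cycle lengths: lcm(4, 2, 2, 2) = 4.

4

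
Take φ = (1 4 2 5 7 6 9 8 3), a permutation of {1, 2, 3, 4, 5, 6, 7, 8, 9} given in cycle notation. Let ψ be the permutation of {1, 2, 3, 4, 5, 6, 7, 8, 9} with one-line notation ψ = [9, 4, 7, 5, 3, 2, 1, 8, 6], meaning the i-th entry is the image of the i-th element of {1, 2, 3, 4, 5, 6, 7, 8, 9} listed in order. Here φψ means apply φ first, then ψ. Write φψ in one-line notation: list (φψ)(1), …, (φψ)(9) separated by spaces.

(φψ)(x) = ψ(φ(x)). Computing each image: ψ(φ(1)) = ψ(4) = 5, ψ(φ(2)) = ψ(5) = 3, ψ(φ(3)) = ψ(1) = 9, ψ(φ(4)) = ψ(2) = 4, ψ(φ(5)) = ψ(7) = 1, ψ(φ(6)) = ψ(9) = 6, ψ(φ(7)) = ψ(6) = 2, ψ(φ(8)) = ψ(3) = 7, ψ(φ(9)) = ψ(8) = 8.
Hence φψ = [5 3 9 4 1 6 2 7 8].

5 3 9 4 1 6 2 7 8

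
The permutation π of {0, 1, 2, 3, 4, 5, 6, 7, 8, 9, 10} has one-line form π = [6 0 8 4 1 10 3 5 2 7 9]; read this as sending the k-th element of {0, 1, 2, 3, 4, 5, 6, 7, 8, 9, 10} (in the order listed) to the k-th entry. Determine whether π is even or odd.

even

In disjoint-cycle form the cycle lengths are 5, 4, 2.
A cycle of length ℓ contributes ℓ−1 transpositions, so π is a product of 4 + 3 + 1 = 8 transpositions — even.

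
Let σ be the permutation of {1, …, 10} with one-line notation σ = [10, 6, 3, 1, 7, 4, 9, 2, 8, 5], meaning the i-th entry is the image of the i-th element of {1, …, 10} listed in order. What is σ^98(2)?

Tracing 2 → 6 → … returns to 2 after 9 steps, so 2 lies in a 9-cycle (1 10 5 7 9 8 2 6 4).
On a 9-cycle, σ^9 is the identity, so σ^98 = σ^8 there (98 ≡ 8 mod 9).
Stepping 8 places around the cycle: 2 → 6 → 4 → 1 → 10 → 5 → 7 → 9 → 8.

8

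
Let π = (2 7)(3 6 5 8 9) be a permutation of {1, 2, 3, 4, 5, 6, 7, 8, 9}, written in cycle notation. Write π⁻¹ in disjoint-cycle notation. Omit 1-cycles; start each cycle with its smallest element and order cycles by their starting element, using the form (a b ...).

The inverse reverses each cycle.
Reversing each cycle of π and rotating so the smallest element leads gives (2 7)(3 9 8 5 6).

(2 7)(3 9 8 5 6)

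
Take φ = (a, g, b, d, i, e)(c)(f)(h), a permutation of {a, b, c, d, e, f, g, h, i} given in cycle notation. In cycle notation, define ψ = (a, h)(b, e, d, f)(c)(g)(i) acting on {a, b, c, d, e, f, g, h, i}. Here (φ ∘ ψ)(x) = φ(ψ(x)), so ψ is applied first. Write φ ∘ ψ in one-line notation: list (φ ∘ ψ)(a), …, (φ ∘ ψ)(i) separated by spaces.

(φ ∘ ψ)(x) = φ(ψ(x)). Computing each image: φ(ψ(a)) = φ(h) = h, φ(ψ(b)) = φ(e) = a, φ(ψ(c)) = φ(c) = c, φ(ψ(d)) = φ(f) = f, φ(ψ(e)) = φ(d) = i, φ(ψ(f)) = φ(b) = d, φ(ψ(g)) = φ(g) = b, φ(ψ(h)) = φ(a) = g, φ(ψ(i)) = φ(i) = e.
Hence φ ∘ ψ = [h a c f i d b g e].

h a c f i d b g e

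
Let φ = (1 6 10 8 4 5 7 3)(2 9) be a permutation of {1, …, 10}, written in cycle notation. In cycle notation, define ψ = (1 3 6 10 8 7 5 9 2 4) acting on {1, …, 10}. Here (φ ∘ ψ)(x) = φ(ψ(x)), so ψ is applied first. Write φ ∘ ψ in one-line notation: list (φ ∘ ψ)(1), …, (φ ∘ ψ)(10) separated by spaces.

(φ ∘ ψ)(x) = φ(ψ(x)). Computing each image: φ(ψ(1)) = φ(3) = 1, φ(ψ(2)) = φ(4) = 5, φ(ψ(3)) = φ(6) = 10, φ(ψ(4)) = φ(1) = 6, φ(ψ(5)) = φ(9) = 2, φ(ψ(6)) = φ(10) = 8, φ(ψ(7)) = φ(5) = 7, φ(ψ(8)) = φ(7) = 3, φ(ψ(9)) = φ(2) = 9, φ(ψ(10)) = φ(8) = 4.
Hence φ ∘ ψ = [1 5 10 6 2 8 7 3 9 4].

1 5 10 6 2 8 7 3 9 4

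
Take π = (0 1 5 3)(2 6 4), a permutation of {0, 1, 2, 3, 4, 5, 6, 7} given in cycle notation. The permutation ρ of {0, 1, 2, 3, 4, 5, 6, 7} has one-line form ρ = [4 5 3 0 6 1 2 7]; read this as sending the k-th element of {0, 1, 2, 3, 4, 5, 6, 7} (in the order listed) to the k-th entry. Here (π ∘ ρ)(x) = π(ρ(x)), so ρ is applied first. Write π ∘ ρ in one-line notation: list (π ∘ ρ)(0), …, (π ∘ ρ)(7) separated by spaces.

For each element, apply ρ then π: 0 → 4 → 2; 1 → 5 → 3; 2 → 3 → 0; 3 → 0 → 1; 4 → 6 → 4; 5 → 1 → 5; 6 → 2 → 6; 7 → 7 → 7.
So π ∘ ρ in one-line form is 2 3 0 1 4 5 6 7.

2 3 0 1 4 5 6 7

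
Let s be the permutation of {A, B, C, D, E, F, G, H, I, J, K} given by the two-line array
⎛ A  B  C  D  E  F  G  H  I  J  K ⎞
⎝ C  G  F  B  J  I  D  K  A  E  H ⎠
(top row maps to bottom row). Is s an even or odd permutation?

In disjoint-cycle form the cycle lengths are 4, 3, 2, 2.
A cycle of length ℓ contributes ℓ−1 transpositions, so s is a product of 3 + 2 + 1 + 1 = 7 transpositions — odd.

odd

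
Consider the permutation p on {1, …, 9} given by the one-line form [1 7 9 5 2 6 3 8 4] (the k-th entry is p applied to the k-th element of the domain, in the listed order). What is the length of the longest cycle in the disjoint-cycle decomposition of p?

Decomposing into disjoint cycles gives (2, 7, 3, 9, 4, 5); the longest has length 6.

6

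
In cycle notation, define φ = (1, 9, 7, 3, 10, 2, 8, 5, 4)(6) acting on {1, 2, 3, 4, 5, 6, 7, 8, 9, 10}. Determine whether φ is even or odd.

The cycle lengths are 9, 1.
A cycle of length ℓ contributes ℓ−1 transpositions, so φ is a product of 8 transpositions — even.

even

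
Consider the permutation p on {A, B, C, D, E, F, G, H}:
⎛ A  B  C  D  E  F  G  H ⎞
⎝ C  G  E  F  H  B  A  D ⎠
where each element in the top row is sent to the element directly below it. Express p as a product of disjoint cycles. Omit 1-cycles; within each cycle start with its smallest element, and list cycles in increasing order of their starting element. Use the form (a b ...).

Iterating p from A gives A → C → E → H → D → F → B → G → A; that is the 8-cycle (A C E H D F B G).
Continuing from each remaining unvisited element yields (A C E H D F B G).

(A C E H D F B G)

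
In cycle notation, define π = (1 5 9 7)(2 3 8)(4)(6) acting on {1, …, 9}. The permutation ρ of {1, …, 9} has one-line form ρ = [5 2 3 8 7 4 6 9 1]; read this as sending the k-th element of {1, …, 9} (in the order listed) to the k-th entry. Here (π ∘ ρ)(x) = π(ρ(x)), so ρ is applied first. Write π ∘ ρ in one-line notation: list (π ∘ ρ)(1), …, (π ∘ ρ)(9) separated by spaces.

(π ∘ ρ)(x) = π(ρ(x)). Computing each image: π(ρ(1)) = π(5) = 9, π(ρ(2)) = π(2) = 3, π(ρ(3)) = π(3) = 8, π(ρ(4)) = π(8) = 2, π(ρ(5)) = π(7) = 1, π(ρ(6)) = π(4) = 4, π(ρ(7)) = π(6) = 6, π(ρ(8)) = π(9) = 7, π(ρ(9)) = π(1) = 5.
Hence π ∘ ρ = [9 3 8 2 1 4 6 7 5].

9 3 8 2 1 4 6 7 5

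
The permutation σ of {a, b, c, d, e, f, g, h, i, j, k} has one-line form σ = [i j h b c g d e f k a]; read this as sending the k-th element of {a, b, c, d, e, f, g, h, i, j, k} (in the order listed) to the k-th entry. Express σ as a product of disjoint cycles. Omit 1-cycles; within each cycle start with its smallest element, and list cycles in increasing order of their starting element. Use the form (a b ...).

(a i f g d b j k)(c h e)

Iterating σ from a gives a → i → f → g → d → b → j → k → a; that is the 8-cycle (a i f g d b j k).
Repeating from the next unused element and collecting all non-trivial cycles gives (a i f g d b j k)(c h e).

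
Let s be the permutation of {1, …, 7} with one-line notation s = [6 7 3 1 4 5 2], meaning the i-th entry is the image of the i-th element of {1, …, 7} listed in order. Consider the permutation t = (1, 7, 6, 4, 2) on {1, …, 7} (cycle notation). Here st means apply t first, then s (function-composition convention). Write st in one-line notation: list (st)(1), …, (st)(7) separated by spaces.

2 6 3 7 4 1 5

(st)(x) = s(t(x)). Computing each image: s(t(1)) = s(7) = 2, s(t(2)) = s(1) = 6, s(t(3)) = s(3) = 3, s(t(4)) = s(2) = 7, s(t(5)) = s(5) = 4, s(t(6)) = s(4) = 1, s(t(7)) = s(6) = 5.
Hence st = [2 6 3 7 4 1 5].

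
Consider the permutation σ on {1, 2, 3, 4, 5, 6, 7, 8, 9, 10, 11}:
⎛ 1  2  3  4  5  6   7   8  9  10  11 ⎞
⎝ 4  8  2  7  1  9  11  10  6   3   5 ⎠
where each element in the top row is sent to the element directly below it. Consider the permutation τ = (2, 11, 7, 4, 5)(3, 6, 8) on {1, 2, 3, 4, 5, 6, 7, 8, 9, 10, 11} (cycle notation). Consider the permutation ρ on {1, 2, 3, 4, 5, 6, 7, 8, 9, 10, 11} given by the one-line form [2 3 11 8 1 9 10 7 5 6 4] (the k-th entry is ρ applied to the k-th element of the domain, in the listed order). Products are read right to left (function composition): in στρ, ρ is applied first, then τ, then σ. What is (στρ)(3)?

Apply the permutations in order: ρ(3) = 11, then τ(11) = 7, then σ(7) = 11. So (στρ)(3) = 11.

11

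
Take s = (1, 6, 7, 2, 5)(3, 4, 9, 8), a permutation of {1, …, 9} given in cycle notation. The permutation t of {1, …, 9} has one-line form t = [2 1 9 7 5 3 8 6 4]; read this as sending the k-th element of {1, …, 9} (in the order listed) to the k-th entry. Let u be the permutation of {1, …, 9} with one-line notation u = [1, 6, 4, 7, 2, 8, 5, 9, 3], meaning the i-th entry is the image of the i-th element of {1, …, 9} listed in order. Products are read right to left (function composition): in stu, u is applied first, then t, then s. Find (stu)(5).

6

Chase 5: u(5) = 2; t(2) = 1; s(1) = 6. Hence (stu)(5) = 6.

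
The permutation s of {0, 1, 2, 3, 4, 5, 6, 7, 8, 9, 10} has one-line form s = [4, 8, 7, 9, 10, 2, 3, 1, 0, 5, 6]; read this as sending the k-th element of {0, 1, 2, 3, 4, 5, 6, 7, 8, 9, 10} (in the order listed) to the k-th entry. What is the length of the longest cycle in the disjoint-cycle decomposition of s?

Decomposing into disjoint cycles gives (0 4 10 6 3 9 5 2 7 1 8); the longest has length 11.

11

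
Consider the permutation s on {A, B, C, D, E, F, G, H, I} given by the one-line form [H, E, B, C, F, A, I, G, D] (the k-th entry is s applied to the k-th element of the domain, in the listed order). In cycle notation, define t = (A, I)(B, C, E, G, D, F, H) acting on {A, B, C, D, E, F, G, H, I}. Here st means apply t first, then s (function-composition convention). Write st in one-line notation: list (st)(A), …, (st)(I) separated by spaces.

Chase each element through t then s: A → I → D; B → C → B; C → E → F; D → F → A; E → G → I; F → H → G; G → D → C; H → B → E; I → A → H.
So st in one-line form is D B F A I G C E H.

D B F A I G C E H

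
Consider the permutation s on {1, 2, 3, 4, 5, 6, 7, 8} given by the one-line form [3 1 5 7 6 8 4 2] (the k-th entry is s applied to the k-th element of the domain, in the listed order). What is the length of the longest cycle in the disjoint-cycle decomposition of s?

6

Decomposing into disjoint cycles gives (1, 3, 5, 6, 8, 2)(4, 7); the longest has length 6.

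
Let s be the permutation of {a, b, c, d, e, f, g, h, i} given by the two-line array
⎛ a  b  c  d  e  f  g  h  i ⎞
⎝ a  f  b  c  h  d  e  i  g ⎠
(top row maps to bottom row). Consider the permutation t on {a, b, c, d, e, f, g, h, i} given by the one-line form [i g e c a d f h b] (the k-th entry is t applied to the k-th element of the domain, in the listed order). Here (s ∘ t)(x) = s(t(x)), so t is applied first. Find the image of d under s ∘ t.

t(d) = c, then s(c) = b; composing gives (s ∘ t)(d) = b.

b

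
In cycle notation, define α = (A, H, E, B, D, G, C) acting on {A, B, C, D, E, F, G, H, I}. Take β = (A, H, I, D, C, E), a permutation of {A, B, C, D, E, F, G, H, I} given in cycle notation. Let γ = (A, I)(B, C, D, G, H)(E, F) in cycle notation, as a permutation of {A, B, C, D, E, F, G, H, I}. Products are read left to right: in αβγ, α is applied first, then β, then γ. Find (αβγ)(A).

(αβγ)(A) = γ(β(α(A))). α(A) = H, then β(H) = I, then γ(I) = A, so the result is A.

A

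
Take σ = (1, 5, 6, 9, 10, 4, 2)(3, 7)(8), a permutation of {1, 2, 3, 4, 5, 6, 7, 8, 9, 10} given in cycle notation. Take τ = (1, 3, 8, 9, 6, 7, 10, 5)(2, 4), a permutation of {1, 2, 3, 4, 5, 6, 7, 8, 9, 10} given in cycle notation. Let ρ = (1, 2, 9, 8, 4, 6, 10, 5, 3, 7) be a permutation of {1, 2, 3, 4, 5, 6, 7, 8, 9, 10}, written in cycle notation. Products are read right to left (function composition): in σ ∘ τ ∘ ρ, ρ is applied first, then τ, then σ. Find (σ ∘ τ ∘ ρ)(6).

Chase 6: ρ(6) = 10; τ(10) = 5; σ(5) = 6. Hence (σ ∘ τ ∘ ρ)(6) = 6.

6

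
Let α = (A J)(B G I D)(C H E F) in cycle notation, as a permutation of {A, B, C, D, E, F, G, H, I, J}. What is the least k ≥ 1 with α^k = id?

4

The cycle type of α is (4, 4, 2).
Since disjoint cycles commute, ord(α) = lcm(4, 4, 2) = 4.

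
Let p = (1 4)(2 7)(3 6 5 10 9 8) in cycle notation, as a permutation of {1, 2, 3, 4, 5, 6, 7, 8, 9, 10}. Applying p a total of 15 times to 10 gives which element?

10 lies in the 6-cycle (3 6 5 10 9 8).
Since the cycle has length 6, p^15 acts on it the same as p^3 (15 mod 6 = 3).
Stepping 3 places around the cycle: 10 → 9 → 8 → 3.

3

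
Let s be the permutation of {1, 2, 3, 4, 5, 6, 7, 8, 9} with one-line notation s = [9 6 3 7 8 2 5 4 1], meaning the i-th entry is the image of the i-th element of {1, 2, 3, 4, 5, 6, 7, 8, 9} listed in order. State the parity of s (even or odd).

In disjoint-cycle form the cycle lengths are 4, 2, 2, 1.
A cycle of length ℓ contributes ℓ−1 transpositions, so s is a product of 3 + 1 + 1 = 5 transpositions — odd.

odd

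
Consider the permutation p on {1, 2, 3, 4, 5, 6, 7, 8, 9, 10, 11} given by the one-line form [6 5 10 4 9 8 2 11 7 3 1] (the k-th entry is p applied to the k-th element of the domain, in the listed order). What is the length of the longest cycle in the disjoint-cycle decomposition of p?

4

Decomposing into disjoint cycles gives (1 6 8 11)(2 5 9 7)(3 10); the longest has length 4.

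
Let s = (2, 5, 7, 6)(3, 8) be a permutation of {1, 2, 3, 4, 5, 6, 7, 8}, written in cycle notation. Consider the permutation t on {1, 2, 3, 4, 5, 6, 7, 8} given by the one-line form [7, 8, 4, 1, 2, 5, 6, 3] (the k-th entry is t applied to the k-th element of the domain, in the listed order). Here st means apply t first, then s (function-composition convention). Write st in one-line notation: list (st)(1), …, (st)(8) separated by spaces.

(st)(x) = s(t(x)). Computing each image: s(t(1)) = s(7) = 6, s(t(2)) = s(8) = 3, s(t(3)) = s(4) = 4, s(t(4)) = s(1) = 1, s(t(5)) = s(2) = 5, s(t(6)) = s(5) = 7, s(t(7)) = s(6) = 2, s(t(8)) = s(3) = 8.
Hence st = [6 3 4 1 5 7 2 8].

6 3 4 1 5 7 2 8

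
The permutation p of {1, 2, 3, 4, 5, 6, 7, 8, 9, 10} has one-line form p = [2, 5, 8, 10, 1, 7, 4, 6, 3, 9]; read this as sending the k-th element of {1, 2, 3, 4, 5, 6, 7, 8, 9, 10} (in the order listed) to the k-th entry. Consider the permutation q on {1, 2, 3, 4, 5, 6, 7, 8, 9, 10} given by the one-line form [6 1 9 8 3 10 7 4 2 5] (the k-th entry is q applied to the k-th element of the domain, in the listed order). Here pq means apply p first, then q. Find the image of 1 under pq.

1

p(1) = 2, then q(2) = 1; composing gives (pq)(1) = 1.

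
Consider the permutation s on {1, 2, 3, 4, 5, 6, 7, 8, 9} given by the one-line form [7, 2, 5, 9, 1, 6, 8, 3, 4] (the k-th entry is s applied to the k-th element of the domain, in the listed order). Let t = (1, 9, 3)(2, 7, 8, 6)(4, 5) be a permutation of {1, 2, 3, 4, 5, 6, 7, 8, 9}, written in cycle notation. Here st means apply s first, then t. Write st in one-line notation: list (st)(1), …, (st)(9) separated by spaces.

8 7 4 3 9 2 6 1 5

Chase each element through s then t: 1 → 7 → 8; 2 → 2 → 7; 3 → 5 → 4; 4 → 9 → 3; 5 → 1 → 9; 6 → 6 → 2; 7 → 8 → 6; 8 → 3 → 1; 9 → 4 → 5.
So st in one-line form is 8 7 4 3 9 2 6 1 5.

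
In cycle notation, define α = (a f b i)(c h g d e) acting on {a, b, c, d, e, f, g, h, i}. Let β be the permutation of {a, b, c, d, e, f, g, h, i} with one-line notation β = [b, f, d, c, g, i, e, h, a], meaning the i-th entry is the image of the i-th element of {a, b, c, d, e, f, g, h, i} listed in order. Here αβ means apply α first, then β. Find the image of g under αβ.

α(g) = d, then β(d) = c; composing gives (αβ)(g) = c.

c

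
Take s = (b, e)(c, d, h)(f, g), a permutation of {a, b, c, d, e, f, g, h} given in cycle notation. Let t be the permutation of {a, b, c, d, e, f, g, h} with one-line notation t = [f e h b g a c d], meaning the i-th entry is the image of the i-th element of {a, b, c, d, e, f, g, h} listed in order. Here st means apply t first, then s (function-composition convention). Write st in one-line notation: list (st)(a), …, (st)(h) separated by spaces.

For each element, apply t then s: a → f → g; b → e → b; c → h → c; d → b → e; e → g → f; f → a → a; g → c → d; h → d → h.
Collecting the images, st = [g b c e f a d h].

g b c e f a d h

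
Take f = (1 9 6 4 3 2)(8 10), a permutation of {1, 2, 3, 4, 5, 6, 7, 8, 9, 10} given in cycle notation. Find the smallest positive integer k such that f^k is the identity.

6

The disjoint cycles have lengths 6, 2, 1, 1.
The order is lcm(6, 2) = 6.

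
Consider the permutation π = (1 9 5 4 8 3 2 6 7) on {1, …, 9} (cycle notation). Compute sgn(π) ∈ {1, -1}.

The cycle lengths are 9.
A cycle of length ℓ contributes ℓ−1 transpositions, so π is a product of 8 transpositions — even.

1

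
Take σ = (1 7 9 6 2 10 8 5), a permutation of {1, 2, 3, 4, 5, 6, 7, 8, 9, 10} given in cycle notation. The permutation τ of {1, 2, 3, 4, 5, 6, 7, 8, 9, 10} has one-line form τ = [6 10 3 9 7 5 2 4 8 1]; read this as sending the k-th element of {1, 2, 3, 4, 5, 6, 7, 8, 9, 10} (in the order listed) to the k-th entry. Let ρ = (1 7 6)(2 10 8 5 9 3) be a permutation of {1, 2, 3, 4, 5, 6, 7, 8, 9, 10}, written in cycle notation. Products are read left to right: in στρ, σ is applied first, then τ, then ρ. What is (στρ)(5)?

(στρ)(5) = ρ(τ(σ(5))). σ(5) = 1, then τ(1) = 6, then ρ(6) = 1, so the result is 1.

1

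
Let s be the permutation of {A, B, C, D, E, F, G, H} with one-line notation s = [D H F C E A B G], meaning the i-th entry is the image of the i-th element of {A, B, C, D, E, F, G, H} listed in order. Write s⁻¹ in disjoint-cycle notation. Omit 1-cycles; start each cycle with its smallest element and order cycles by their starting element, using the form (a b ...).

(A F C D)(B G H)

The cycle decomposition of s is (A D C F)(B H G).
Reversing each cycle (and rotating so the smallest element leads) gives s⁻¹ = (A F C D)(B G H).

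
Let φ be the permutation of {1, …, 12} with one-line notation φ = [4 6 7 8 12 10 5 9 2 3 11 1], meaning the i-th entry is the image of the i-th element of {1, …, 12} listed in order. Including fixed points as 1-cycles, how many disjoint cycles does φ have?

2

The cycle decomposition is (1 4 8 9 2 6 10 3 7 5 12)(11), which has 2 cycles (counting 1-cycles).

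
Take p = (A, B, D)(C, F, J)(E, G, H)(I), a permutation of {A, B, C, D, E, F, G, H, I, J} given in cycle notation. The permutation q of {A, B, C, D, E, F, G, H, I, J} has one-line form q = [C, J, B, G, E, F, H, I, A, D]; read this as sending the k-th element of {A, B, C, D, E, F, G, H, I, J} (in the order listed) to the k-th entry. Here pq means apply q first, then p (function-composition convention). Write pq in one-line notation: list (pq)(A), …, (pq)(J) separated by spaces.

Chase each element through q then p: A → C → F; B → J → C; C → B → D; D → G → H; E → E → G; F → F → J; G → H → E; H → I → I; I → A → B; J → D → A.
Collecting the images, pq = [F C D H G J E I B A].

F C D H G J E I B A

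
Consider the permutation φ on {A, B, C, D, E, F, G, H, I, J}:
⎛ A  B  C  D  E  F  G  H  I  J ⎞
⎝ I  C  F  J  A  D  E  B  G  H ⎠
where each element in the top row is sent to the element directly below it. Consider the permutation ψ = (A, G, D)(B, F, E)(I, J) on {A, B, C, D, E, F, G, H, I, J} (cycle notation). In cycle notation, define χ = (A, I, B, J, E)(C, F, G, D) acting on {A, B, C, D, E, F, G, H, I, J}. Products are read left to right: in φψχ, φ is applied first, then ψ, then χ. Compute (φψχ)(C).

(φψχ)(C) = χ(ψ(φ(C))). φ(C) = F, then ψ(F) = E, then χ(E) = A, so the result is A.

A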